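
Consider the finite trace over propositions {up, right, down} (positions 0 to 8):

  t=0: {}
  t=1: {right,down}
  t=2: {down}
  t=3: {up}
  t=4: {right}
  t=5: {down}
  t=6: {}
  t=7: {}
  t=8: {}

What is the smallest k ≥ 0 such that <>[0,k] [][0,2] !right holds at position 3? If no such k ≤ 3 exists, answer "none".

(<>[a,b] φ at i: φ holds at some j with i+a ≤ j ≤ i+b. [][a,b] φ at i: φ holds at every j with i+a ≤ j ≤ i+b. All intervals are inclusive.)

Scan j = 3,4,… for [][0,2] !right:
  j=3: fails
  j=4: fails
  j=5: holds
First hit at j=5, so smallest k = 5-3 = 2.

2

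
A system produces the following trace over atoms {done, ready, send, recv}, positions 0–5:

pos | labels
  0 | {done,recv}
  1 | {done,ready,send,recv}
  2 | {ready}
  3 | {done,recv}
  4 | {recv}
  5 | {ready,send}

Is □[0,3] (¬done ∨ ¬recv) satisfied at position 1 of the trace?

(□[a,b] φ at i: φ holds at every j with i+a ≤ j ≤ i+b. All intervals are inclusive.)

Does not hold

Check (¬done ∨ ¬recv) at every j in [1,4]:
  j=1: false
  j=2: true
  j=3: false
  j=4: true
Fails at j=1 → formula fails.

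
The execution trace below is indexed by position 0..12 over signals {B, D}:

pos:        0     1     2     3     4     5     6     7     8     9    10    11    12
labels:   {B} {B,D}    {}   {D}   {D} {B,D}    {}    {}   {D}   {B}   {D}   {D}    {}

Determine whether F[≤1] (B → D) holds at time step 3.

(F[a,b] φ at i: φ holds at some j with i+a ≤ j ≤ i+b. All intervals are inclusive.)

Holds

Check (B → D) at each j in [3,4]:
  j=3: true
  j=4: true
Found at j=3 → formula holds.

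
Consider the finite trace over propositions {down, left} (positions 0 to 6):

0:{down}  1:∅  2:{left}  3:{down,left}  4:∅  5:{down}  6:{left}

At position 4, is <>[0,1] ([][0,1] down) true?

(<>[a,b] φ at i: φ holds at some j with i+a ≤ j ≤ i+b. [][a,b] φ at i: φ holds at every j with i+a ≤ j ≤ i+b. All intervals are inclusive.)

False

Check [][0,1] down at each j in [4,5]:
  j=4: fails at 4
  j=5: fails at 6
No position in the window satisfies it → formula fails.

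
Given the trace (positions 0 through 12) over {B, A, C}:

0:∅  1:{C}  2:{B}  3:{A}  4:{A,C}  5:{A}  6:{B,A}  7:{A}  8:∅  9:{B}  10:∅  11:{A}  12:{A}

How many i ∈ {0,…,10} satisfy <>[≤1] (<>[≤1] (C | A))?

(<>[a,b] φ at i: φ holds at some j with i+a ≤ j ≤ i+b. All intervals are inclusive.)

Evaluate at each i in [0,10]:
  i=0: ✓ (witness j=0)
  i=1: ✓ (witness j=1)
  i=2: ✓ (witness j=2)
  i=3: ✓ (witness j=3)
  i=4: ✓ (witness j=4)
  i=5: ✓ (witness j=5)
  i=6: ✓ (witness j=6)
  i=7: ✓ (witness j=7)
  i=8: ✗ (none in [8,9])
  i=9: ✓ (witness j=10)
  i=10: ✓ (witness j=10)
Positions where it holds: {0, 1, 2, 3, 4, 5, 6, 7, 9, 10} → 10.

10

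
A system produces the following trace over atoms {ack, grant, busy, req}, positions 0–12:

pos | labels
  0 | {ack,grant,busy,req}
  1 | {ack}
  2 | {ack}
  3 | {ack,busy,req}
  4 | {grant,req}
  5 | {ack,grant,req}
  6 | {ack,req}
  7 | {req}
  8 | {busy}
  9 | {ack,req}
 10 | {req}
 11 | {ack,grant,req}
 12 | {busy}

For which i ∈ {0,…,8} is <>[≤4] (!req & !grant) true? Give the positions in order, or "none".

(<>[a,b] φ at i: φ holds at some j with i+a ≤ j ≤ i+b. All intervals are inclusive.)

Evaluate at each i in [0,8]:
  i=0: ✓ (witness j=1)
  i=1: ✓ (witness j=1)
  i=2: ✓ (witness j=2)
  i=3: ✗ (none in [3,7])
  i=4: ✓ (witness j=8)
  i=5: ✓ (witness j=8)
  i=6: ✓ (witness j=8)
  i=7: ✓ (witness j=8)
  i=8: ✓ (witness j=8)

0, 1, 2, 4, 5, 6, 7, 8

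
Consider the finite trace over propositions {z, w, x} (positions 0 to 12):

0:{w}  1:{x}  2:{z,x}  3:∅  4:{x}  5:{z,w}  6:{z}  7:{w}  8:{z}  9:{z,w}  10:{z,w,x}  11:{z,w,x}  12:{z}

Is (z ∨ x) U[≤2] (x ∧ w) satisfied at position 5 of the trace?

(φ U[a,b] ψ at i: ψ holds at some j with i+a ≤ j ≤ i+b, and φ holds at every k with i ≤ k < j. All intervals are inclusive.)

No

Need some j in [5,7] with (x ∧ w), and (z ∨ x) at every k in [5,j-1].
  j=5: (x ∧ w) false.
  j=6: (x ∧ w) false.
  j=7: (x ∧ w) false.
No j in the window works → until fails.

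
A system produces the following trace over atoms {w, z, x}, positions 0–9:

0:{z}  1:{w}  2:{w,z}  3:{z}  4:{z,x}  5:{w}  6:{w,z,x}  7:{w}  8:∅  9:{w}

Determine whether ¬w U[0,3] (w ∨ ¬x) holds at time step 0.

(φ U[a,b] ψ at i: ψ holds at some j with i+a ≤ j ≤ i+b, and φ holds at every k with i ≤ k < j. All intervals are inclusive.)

Yes

Need some j in [0,3] with (w ∨ ¬x), and ¬w at every k in [0,j-1].
  j=0: (w ∨ ¬x) holds; no prefix to check → satisfied.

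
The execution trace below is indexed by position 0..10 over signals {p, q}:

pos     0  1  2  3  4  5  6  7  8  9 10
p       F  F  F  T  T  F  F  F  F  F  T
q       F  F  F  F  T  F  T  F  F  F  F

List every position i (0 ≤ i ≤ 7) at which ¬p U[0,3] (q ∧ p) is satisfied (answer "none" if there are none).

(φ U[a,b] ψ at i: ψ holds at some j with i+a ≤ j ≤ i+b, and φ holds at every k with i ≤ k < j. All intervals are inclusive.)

4

Evaluate at each i in [0,7]:
  i=0: ✗ (no rhs in [0,3])
  i=1: ✗ (lhs fails at k=3 before rhs at j=4)
  i=2: ✗ (lhs fails at k=3 before rhs at j=4)
  i=3: ✗ (lhs fails at k=3 before rhs at j=4)
  i=4: ✓ (rhs at j=4)
  i=5: ✗ (no rhs in [5,8])
  i=6: ✗ (no rhs in [6,9])
  i=7: ✗ (no rhs in [7,10])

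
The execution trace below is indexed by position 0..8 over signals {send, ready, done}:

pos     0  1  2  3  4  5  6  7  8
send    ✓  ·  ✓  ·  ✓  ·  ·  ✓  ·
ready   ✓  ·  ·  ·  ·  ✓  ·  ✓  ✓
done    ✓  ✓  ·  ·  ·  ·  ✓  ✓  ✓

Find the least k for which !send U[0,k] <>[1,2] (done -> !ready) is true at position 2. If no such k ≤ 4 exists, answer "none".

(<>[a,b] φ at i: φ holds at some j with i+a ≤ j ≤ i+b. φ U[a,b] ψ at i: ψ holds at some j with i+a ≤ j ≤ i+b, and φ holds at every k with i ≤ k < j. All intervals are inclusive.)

0

Need earliest j ≥ 2 with <>[1,2] (done -> !ready), and !send at every k in [2,j-1].
  j=2: rhs holds (empty prefix). k = 0.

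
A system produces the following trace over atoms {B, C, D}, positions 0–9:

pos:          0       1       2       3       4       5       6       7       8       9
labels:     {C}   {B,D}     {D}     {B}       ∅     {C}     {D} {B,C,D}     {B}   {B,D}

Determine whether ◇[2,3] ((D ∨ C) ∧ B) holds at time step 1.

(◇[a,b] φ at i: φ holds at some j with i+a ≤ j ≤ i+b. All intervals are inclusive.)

Check ((D ∨ C) ∧ B) at each j in [3,4]:
  j=3: false
  j=4: false
No position in the window satisfies it → formula fails.

Does not hold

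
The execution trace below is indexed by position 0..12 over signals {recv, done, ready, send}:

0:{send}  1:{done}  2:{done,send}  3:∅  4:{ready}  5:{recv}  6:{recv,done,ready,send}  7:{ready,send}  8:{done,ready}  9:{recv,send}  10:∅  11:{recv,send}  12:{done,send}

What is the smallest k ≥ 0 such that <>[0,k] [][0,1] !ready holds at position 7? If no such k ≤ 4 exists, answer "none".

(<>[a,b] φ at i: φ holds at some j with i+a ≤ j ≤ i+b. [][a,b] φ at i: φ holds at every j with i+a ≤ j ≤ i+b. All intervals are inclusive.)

Scan j = 7,8,… for [][0,1] !ready:
  j=7: fails
  j=8: fails
  j=9: holds
First hit at j=9, so smallest k = 9-7 = 2.

2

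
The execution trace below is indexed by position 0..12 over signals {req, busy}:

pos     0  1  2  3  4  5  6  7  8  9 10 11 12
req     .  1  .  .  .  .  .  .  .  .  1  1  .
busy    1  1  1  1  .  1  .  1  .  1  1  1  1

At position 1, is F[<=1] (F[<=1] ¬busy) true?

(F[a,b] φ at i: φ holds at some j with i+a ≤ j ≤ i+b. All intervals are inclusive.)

Does not hold

Check F[<=1] ¬busy at each j in [1,2]:
  j=1: fails (none in [1,2])
  j=2: fails (none in [2,3])
No position in the window satisfies it → formula fails.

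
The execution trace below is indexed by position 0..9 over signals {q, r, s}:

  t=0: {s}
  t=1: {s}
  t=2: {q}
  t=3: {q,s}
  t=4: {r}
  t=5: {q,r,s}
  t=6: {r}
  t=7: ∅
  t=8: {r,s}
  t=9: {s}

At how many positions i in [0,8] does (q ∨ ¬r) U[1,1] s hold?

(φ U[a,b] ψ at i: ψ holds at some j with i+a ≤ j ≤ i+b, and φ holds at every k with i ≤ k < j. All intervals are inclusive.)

3

Evaluate at each i in [0,8]:
  i=0: ✓ (rhs at j=1; lhs holds on [0,0])
  i=1: ✗ (no rhs in [2,2])
  i=2: ✓ (rhs at j=3; lhs holds on [2,2])
  i=3: ✗ (no rhs in [4,4])
  i=4: ✗ (lhs fails at k=4 before rhs at j=5)
  i=5: ✗ (no rhs in [6,6])
  i=6: ✗ (no rhs in [7,7])
  i=7: ✓ (rhs at j=8; lhs holds on [7,7])
  i=8: ✗ (lhs fails at k=8 before rhs at j=9)
Positions where it holds: {0, 2, 7} → 3.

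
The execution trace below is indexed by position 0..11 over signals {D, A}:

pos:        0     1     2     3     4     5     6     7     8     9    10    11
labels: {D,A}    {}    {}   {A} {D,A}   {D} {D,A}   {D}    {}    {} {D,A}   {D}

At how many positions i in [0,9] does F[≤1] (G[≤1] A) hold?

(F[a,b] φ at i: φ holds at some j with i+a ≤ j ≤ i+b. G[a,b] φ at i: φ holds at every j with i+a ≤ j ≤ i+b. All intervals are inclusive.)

Evaluate at each i in [0,9]:
  i=0: ✗ (none in [0,1])
  i=1: ✗ (none in [1,2])
  i=2: ✓ (witness j=3)
  i=3: ✓ (witness j=3)
  i=4: ✗ (none in [4,5])
  i=5: ✗ (none in [5,6])
  i=6: ✗ (none in [6,7])
  i=7: ✗ (none in [7,8])
  i=8: ✗ (none in [8,9])
  i=9: ✗ (none in [9,10])
Positions where it holds: {2, 3} → 2.

2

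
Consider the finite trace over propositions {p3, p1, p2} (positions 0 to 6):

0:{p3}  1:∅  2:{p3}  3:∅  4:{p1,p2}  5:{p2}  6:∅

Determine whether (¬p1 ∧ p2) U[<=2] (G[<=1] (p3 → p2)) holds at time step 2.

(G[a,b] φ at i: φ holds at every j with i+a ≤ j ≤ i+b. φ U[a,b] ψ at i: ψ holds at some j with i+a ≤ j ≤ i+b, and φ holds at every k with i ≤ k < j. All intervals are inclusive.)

No

Need some j in [2,4] with G[<=1] (p3 → p2), and (¬p1 ∧ p2) at every k in [2,j-1].
  j=2: G[<=1] (p3 → p2) — fails at 2.
  j=3: G[<=1] (p3 → p2) holds, but (¬p1 ∧ p2) fails at k=2 → not this j.
  j=4: G[<=1] (p3 → p2) holds, but (¬p1 ∧ p2) fails at k=2 → not this j.
No j in the window works → until fails.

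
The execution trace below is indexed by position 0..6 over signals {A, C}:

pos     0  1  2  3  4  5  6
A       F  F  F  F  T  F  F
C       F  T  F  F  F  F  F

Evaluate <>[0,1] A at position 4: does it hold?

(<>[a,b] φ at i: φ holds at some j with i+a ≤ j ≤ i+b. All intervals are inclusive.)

Check A at each j in [4,5]:
  j=4: true
  j=5: false
Found at j=4 → formula holds.

True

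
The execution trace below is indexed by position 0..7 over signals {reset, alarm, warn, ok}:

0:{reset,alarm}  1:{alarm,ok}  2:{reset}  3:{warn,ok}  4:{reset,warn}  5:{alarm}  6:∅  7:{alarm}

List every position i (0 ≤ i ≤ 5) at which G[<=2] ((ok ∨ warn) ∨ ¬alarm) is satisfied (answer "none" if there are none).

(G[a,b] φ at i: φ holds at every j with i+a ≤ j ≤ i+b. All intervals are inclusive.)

Evaluate at each i in [0,5]:
  i=0: ✗ (fails at j=0)
  i=1: ✓ (all of [1,3])
  i=2: ✓ (all of [2,4])
  i=3: ✗ (fails at j=5)
  i=4: ✗ (fails at j=5)
  i=5: ✗ (fails at j=5)

1, 2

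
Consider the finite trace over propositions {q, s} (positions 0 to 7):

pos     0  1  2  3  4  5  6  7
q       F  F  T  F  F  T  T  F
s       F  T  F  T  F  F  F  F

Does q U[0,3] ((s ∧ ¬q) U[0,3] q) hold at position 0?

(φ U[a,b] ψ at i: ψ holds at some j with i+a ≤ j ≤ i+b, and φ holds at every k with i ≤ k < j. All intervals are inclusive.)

Need some j in [0,3] with ((s ∧ ¬q) U[0,3] q), and q at every k in [0,j-1].
  j=0: ((s ∧ ¬q) U[0,3] q) — fails.
  j=1: ((s ∧ ¬q) U[0,3] q) holds, but q fails at k=0 → not this j.
  j=2: ((s ∧ ¬q) U[0,3] q) holds, but q fails at k=0 → not this j.
  j=3: ((s ∧ ¬q) U[0,3] q) — fails.
No j in the window works → until fails.

No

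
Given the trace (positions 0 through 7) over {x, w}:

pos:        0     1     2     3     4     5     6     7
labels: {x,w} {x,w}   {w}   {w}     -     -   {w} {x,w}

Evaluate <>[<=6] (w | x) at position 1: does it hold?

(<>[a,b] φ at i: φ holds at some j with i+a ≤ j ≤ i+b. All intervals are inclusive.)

Yes

Check (w | x) at each j in [1,7]:
  j=1: true
  j=2: true
  j=3: true
  j=4: false
  j=5: false
  j=6: true
  j=7: true
Found at j=1 → formula holds.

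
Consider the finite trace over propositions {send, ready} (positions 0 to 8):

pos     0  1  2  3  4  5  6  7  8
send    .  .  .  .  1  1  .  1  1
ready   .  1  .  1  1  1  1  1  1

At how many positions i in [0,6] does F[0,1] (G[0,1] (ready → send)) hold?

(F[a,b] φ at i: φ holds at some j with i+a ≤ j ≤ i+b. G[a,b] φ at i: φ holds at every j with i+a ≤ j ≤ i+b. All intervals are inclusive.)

3

Evaluate at each i in [0,6]:
  i=0: ✗ (none in [0,1])
  i=1: ✗ (none in [1,2])
  i=2: ✗ (none in [2,3])
  i=3: ✓ (witness j=4)
  i=4: ✓ (witness j=4)
  i=5: ✗ (none in [5,6])
  i=6: ✓ (witness j=7)
Positions where it holds: {3, 4, 6} → 3.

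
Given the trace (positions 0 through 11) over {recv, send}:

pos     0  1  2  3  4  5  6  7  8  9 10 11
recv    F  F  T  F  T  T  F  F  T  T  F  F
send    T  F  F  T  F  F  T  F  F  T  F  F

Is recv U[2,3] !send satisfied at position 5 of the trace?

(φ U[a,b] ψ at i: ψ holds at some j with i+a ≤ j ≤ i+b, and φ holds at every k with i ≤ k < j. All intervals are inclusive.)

No

Need some j in [7,8] with !send, and recv at every k in [5,j-1].
  j=7: !send holds, but recv fails at k=6 → not this j.
  j=8: !send holds, but recv fails at k=6 → not this j.
No j in the window works → until fails.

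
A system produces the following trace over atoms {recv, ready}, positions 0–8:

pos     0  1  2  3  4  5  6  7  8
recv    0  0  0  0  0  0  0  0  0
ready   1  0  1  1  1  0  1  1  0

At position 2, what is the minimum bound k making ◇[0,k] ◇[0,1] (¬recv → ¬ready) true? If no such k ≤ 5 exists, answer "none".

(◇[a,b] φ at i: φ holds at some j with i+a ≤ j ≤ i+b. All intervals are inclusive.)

2

Scan j = 2,3,… for ◇[0,1] (¬recv → ¬ready):
  j=2: fails
  j=3: fails
  j=4: holds
First hit at j=4, so smallest k = 4-2 = 2.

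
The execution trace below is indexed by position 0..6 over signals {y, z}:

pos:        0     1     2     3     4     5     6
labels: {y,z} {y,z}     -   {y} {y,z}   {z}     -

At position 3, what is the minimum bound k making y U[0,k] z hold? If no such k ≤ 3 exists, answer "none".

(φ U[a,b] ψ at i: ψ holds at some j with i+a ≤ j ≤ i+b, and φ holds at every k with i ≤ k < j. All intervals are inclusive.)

Need earliest j ≥ 3 with z, and y at every k in [3,j-1].
  j=3: rhs fails.
  j=4: rhs holds; lhs holds on [3,3]. k = 1.

1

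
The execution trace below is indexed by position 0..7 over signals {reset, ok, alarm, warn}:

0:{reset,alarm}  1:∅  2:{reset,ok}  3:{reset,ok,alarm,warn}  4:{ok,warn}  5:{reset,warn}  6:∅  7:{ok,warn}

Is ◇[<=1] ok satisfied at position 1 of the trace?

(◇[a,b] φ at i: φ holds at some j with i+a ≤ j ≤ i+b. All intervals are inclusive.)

Yes

Check ok at each j in [1,2]:
  j=1: false
  j=2: true
Found at j=2 → formula holds.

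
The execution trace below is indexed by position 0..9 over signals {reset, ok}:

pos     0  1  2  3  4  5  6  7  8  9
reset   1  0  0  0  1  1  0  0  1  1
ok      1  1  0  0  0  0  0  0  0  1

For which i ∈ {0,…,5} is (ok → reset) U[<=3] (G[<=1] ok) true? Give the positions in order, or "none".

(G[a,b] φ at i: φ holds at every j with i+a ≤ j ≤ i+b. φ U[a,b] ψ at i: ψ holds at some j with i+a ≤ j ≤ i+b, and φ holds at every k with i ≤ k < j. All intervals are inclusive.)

Evaluate at each i in [0,5]:
  i=0: ✓ (rhs at j=0)
  i=1: ✗ (no rhs in [1,4])
  i=2: ✗ (no rhs in [2,5])
  i=3: ✗ (no rhs in [3,6])
  i=4: ✗ (no rhs in [4,7])
  i=5: ✗ (no rhs in [5,8])

0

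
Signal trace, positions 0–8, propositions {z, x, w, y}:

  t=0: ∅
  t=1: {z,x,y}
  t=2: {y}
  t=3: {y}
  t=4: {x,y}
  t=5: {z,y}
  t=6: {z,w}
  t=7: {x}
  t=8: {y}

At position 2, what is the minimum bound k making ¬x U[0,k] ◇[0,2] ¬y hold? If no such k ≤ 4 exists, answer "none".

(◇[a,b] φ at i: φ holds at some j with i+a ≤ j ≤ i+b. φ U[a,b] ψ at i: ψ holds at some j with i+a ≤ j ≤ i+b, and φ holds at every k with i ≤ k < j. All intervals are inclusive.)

Need earliest j ≥ 2 with ◇[0,2] ¬y, and ¬x at every k in [2,j-1].
  j=2: rhs fails.
  j=3: rhs fails.
  j=4: rhs holds; lhs holds on [2,3]. k = 2.

2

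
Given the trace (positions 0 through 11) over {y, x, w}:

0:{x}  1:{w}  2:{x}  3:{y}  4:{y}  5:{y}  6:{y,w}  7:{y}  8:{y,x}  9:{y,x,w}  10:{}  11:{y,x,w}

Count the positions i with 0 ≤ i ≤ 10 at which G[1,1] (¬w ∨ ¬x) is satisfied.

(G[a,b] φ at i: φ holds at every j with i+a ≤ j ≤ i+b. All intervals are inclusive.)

9

Evaluate at each i in [0,10]:
  i=0: ✓ (all of [1,1])
  i=1: ✓ (all of [2,2])
  i=2: ✓ (all of [3,3])
  i=3: ✓ (all of [4,4])
  i=4: ✓ (all of [5,5])
  i=5: ✓ (all of [6,6])
  i=6: ✓ (all of [7,7])
  i=7: ✓ (all of [8,8])
  i=8: ✗ (fails at j=9)
  i=9: ✓ (all of [10,10])
  i=10: ✗ (fails at j=11)
Positions where it holds: {0, 1, 2, 3, 4, 5, 6, 7, 9} → 9.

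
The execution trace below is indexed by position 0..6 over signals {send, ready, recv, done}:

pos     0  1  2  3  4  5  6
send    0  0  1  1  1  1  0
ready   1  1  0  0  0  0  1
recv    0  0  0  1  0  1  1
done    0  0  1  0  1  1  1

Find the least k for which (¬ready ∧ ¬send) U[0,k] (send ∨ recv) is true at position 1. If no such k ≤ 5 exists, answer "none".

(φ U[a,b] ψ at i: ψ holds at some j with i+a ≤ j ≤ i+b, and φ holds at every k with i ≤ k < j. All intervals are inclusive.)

Need earliest j ≥ 1 with (send ∨ recv), and (¬ready ∧ ¬send) at every k in [1,j-1].
  j=1: rhs fails.
  j=2: rhs holds but lhs fails at k=1.
  j=3: rhs holds but lhs fails at k=1.
  j=4: rhs holds but lhs fails at k=1.
  j=5: rhs holds but lhs fails at k=1.
  j=6: rhs holds but lhs fails at k=1.
No witness within the range → none.

none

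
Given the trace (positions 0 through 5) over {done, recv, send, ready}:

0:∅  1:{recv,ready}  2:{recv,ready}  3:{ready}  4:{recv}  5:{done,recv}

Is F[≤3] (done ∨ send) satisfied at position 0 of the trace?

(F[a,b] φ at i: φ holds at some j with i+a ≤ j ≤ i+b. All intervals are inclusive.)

No

Check (done ∨ send) at each j in [0,3]:
  j=0: false
  j=1: false
  j=2: false
  j=3: false
No position in the window satisfies it → formula fails.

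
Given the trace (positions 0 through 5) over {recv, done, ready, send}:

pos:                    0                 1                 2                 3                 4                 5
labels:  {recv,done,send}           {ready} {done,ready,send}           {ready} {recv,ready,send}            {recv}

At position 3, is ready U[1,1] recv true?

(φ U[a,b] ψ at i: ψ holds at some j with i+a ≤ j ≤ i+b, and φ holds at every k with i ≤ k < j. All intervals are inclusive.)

True

Need some j in [4,4] with recv, and ready at every k in [3,j-1].
  j=4: recv holds; ready holds at every k in [3,3] → satisfied.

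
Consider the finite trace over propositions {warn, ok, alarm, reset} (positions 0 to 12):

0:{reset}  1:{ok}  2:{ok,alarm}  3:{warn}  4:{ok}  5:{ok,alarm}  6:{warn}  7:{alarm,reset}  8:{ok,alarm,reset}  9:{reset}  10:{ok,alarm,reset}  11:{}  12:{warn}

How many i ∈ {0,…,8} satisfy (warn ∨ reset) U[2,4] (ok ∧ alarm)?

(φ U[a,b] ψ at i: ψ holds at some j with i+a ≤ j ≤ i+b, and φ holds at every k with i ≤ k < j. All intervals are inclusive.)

3

Evaluate at each i in [0,8]:
  i=0: ✗ (lhs fails at k=1 before rhs at j=2)
  i=1: ✗ (lhs fails at k=1 before rhs at j=5)
  i=2: ✗ (lhs fails at k=2 before rhs at j=5)
  i=3: ✗ (lhs fails at k=4 before rhs at j=5)
  i=4: ✗ (lhs fails at k=4 before rhs at j=8)
  i=5: ✗ (lhs fails at k=5 before rhs at j=8)
  i=6: ✓ (rhs at j=8; lhs holds on [6,7])
  i=7: ✓ (rhs at j=10; lhs holds on [7,9])
  i=8: ✓ (rhs at j=10; lhs holds on [8,9])
Positions where it holds: {6, 7, 8} → 3.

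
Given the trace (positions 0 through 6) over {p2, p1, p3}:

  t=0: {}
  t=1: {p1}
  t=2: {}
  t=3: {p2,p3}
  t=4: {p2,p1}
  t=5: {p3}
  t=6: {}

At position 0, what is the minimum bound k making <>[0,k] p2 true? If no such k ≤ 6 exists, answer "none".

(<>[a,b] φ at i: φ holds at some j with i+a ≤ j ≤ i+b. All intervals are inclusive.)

Scan j = 0,1,… for p2:
  j=0: fails
  j=1: fails
  j=2: fails
  j=3: holds
First hit at j=3, so smallest k = 3-0 = 3.

3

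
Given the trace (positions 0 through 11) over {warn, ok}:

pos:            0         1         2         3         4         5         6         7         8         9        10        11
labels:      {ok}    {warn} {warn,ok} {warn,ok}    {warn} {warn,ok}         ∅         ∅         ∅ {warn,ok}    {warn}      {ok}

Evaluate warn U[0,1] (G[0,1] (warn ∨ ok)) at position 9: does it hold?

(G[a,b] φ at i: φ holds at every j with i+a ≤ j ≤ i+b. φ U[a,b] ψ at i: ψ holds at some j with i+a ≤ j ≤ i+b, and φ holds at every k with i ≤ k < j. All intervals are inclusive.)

Need some j in [9,10] with G[0,1] (warn ∨ ok), and warn at every k in [9,j-1].
  j=9: G[0,1] (warn ∨ ok) holds; no prefix to check → satisfied.

Holds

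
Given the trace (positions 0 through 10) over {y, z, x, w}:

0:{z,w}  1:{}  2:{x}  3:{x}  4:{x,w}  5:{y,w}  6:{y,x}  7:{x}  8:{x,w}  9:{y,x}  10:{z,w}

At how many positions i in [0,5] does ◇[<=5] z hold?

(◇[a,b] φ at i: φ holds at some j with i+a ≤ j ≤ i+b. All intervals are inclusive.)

2

Evaluate at each i in [0,5]:
  i=0: ✓ (witness j=0)
  i=1: ✗ (none in [1,6])
  i=2: ✗ (none in [2,7])
  i=3: ✗ (none in [3,8])
  i=4: ✗ (none in [4,9])
  i=5: ✓ (witness j=10)
Positions where it holds: {0, 5} → 2.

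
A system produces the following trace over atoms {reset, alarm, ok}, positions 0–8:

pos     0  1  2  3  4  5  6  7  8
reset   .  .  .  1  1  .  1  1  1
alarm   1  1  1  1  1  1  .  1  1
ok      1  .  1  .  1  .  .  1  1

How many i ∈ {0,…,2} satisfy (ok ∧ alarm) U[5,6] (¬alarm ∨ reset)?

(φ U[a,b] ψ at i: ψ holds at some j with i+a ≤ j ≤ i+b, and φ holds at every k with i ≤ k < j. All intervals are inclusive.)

Evaluate at each i in [0,2]:
  i=0: ✗ (lhs fails at k=1 before rhs at j=6)
  i=1: ✗ (lhs fails at k=1 before rhs at j=6)
  i=2: ✗ (lhs fails at k=3 before rhs at j=7)
Positions where it holds: {} → 0.

0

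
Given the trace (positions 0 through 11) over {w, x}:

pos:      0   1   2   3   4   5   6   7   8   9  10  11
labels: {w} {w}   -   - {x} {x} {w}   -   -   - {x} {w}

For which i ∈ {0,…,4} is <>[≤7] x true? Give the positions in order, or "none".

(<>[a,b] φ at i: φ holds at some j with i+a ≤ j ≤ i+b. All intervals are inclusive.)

0, 1, 2, 3, 4

Evaluate at each i in [0,4]:
  i=0: ✓ (witness j=4)
  i=1: ✓ (witness j=4)
  i=2: ✓ (witness j=4)
  i=3: ✓ (witness j=4)
  i=4: ✓ (witness j=4)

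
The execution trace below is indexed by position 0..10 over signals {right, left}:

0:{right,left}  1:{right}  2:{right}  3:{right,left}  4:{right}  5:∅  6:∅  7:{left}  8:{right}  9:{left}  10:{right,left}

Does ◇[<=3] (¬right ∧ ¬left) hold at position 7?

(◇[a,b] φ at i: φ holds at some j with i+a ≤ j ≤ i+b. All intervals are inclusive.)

Check (¬right ∧ ¬left) at each j in [7,10]:
  j=7: false
  j=8: false
  j=9: false
  j=10: false
No position in the window satisfies it → formula fails.

No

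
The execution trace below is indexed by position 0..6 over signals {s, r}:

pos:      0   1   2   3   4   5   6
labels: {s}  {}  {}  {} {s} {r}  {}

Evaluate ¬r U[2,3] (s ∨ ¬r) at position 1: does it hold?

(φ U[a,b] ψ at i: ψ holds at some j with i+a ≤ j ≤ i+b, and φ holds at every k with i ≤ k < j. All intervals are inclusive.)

Holds

Need some j in [3,4] with (s ∨ ¬r), and ¬r at every k in [1,j-1].
  j=3: (s ∨ ¬r) holds; ¬r holds at every k in [1,2] → satisfied.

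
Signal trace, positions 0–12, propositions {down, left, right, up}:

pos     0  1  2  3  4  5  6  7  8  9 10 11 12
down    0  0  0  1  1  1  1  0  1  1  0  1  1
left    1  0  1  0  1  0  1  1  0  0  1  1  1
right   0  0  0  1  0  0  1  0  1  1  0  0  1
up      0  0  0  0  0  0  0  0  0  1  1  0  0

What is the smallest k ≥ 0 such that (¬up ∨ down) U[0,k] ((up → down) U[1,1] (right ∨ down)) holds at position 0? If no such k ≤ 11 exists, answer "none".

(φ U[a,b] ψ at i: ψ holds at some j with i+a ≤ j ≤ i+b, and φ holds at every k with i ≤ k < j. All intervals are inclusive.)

2

Need earliest j ≥ 0 with ((up → down) U[1,1] (right ∨ down)), and (¬up ∨ down) at every k in [0,j-1].
  j=0: rhs fails.
  j=1: rhs fails.
  j=2: rhs holds; lhs holds on [0,1]. k = 2.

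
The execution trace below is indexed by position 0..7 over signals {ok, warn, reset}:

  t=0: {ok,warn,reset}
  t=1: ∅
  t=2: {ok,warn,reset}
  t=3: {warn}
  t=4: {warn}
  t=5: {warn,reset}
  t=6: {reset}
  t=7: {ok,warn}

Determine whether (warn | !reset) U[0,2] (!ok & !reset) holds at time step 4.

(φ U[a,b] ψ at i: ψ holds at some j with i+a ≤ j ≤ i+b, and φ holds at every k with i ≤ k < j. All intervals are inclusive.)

True

Need some j in [4,6] with (!ok & !reset), and (warn | !reset) at every k in [4,j-1].
  j=4: (!ok & !reset) holds; no prefix to check → satisfied.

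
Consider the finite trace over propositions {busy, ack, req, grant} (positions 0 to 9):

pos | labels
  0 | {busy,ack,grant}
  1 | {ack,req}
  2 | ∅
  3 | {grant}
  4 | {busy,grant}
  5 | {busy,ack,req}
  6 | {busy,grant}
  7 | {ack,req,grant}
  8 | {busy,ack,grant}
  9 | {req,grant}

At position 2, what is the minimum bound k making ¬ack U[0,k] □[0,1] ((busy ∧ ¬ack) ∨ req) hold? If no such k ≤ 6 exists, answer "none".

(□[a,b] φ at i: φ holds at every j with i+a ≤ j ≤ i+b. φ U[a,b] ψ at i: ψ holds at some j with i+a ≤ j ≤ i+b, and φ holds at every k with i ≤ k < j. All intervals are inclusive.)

2

Need earliest j ≥ 2 with □[0,1] ((busy ∧ ¬ack) ∨ req), and ¬ack at every k in [2,j-1].
  j=2: rhs fails.
  j=3: rhs fails.
  j=4: rhs holds; lhs holds on [2,3]. k = 2.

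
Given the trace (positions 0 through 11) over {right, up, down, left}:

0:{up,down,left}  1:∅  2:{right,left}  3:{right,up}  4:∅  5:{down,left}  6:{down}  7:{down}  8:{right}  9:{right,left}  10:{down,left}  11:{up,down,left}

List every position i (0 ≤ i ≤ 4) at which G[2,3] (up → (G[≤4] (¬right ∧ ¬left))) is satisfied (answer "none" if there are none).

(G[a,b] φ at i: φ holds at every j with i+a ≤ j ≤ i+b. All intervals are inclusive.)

Evaluate at each i in [0,4]:
  i=0: ✗ (fails at j=3)
  i=1: ✗ (fails at j=3)
  i=2: ✓ (all of [4,5])
  i=3: ✓ (all of [5,6])
  i=4: ✓ (all of [6,7])

2, 3, 4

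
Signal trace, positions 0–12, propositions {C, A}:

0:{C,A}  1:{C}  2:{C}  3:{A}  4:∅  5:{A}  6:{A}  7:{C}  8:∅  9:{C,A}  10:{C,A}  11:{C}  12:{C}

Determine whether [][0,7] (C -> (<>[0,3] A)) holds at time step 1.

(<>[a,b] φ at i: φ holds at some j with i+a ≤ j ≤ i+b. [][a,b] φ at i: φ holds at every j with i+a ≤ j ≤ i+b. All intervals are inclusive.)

Check (C -> (<>[0,3] A)) at every j in [1,8]:
  j=1: antecedent true; consequent holds (witness at 3) → ✓
  j=2: antecedent true; consequent holds (witness at 3) → ✓
  j=3: antecedent false → ✓
  j=4: antecedent false → ✓
  j=5: antecedent false → ✓
  j=6: antecedent false → ✓
  j=7: antecedent true; consequent holds (witness at 9) → ✓
  j=8: antecedent false → ✓
All positions satisfy it → formula holds.

True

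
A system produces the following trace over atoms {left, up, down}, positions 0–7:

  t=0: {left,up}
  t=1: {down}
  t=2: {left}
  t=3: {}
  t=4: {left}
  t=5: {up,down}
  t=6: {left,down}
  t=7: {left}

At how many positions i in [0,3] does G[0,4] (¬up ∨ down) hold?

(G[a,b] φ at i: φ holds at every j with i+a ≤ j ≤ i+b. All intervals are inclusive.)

Evaluate at each i in [0,3]:
  i=0: ✗ (fails at j=0)
  i=1: ✓ (all of [1,5])
  i=2: ✓ (all of [2,6])
  i=3: ✓ (all of [3,7])
Positions where it holds: {1, 2, 3} → 3.

3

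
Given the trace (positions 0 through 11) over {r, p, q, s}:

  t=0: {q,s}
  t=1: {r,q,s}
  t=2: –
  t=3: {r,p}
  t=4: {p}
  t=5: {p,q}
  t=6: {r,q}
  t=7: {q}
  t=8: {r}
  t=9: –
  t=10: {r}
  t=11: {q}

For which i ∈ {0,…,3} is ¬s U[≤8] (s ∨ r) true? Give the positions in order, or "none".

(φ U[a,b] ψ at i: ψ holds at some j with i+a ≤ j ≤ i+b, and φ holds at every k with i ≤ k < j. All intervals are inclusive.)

Evaluate at each i in [0,3]:
  i=0: ✓ (rhs at j=0)
  i=1: ✓ (rhs at j=1)
  i=2: ✓ (rhs at j=3; lhs holds on [2,2])
  i=3: ✓ (rhs at j=3)

0, 1, 2, 3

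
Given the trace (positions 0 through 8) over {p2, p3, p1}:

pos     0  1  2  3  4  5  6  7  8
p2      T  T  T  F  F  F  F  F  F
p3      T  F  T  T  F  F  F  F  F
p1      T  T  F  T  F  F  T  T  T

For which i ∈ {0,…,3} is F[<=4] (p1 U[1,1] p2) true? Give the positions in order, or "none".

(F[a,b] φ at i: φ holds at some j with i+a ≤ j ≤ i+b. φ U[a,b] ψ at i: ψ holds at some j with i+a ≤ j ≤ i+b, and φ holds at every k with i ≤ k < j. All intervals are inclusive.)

0, 1

Evaluate at each i in [0,3]:
  i=0: ✓ (witness j=0)
  i=1: ✓ (witness j=1)
  i=2: ✗ (none in [2,6])
  i=3: ✗ (none in [3,7])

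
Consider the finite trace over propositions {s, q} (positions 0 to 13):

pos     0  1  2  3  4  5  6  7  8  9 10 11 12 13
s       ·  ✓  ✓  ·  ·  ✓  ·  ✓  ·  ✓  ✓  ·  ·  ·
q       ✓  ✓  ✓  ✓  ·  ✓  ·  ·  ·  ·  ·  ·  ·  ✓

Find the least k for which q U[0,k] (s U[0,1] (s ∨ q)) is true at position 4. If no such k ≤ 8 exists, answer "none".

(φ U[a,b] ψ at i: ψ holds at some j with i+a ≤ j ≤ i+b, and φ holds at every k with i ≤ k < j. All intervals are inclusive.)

none

Need earliest j ≥ 4 with (s U[0,1] (s ∨ q)), and q at every k in [4,j-1].
  j=4: rhs fails.
  j=5: rhs holds but lhs fails at k=4.
  j=6: rhs fails.
  j=7: rhs holds but lhs fails at k=4.
  j=8: rhs fails.
  j=9: rhs holds but lhs fails at k=4.
  j=10: rhs holds but lhs fails at k=4.
  j=11: rhs fails.
  j=12: rhs fails.
No witness within the range → none.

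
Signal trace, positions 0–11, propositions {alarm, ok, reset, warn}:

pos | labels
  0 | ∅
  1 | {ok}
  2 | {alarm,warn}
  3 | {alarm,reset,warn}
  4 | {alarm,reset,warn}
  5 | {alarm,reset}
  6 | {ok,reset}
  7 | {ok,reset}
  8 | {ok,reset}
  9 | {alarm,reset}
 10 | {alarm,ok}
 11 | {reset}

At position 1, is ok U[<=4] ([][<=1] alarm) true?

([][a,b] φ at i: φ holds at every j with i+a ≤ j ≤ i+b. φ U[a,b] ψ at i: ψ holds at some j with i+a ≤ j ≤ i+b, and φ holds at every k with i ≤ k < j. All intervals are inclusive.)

True

Need some j in [1,5] with [][<=1] alarm, and ok at every k in [1,j-1].
  j=1: [][<=1] alarm — fails at 1.
  j=2: [][<=1] alarm holds; ok holds at every k in [1,1] → satisfied.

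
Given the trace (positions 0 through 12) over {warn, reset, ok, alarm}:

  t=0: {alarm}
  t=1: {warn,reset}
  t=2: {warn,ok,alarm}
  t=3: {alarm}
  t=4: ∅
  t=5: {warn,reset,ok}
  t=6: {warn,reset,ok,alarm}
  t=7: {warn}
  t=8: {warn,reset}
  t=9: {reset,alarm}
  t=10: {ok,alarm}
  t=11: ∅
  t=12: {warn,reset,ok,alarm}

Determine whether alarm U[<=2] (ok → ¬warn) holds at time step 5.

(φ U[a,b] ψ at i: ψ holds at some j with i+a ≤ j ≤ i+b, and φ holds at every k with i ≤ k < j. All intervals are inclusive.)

Need some j in [5,7] with (ok → ¬warn), and alarm at every k in [5,j-1].
  j=5: (ok → ¬warn) false.
  j=6: (ok → ¬warn) false.
  j=7: (ok → ¬warn) holds, but alarm fails at k=5 → not this j.
No j in the window works → until fails.

False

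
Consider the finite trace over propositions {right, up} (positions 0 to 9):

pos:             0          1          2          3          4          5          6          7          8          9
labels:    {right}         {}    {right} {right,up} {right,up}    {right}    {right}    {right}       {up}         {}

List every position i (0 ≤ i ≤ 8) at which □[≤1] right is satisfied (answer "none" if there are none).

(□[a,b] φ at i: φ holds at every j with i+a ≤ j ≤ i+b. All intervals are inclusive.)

2, 3, 4, 5, 6

Evaluate at each i in [0,8]:
  i=0: ✗ (fails at j=1)
  i=1: ✗ (fails at j=1)
  i=2: ✓ (all of [2,3])
  i=3: ✓ (all of [3,4])
  i=4: ✓ (all of [4,5])
  i=5: ✓ (all of [5,6])
  i=6: ✓ (all of [6,7])
  i=7: ✗ (fails at j=8)
  i=8: ✗ (fails at j=8)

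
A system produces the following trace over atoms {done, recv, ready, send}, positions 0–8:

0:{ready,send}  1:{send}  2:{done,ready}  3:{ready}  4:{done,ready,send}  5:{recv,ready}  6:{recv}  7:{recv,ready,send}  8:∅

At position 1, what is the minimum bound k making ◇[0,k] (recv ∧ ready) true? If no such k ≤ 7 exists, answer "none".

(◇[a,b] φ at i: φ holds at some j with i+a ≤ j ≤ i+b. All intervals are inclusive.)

Scan j = 1,2,… for (recv ∧ ready):
  j=1: fails
  j=2: fails
  j=3: fails
  j=4: fails
  j=5: holds
First hit at j=5, so smallest k = 5-1 = 4.

4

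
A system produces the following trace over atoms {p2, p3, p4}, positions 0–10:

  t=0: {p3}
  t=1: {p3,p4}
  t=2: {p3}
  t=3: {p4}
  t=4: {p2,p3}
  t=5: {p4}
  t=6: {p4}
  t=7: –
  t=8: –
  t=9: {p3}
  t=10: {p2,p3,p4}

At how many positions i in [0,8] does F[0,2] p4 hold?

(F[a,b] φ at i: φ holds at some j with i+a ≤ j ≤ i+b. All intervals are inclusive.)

Evaluate at each i in [0,8]:
  i=0: ✓ (witness j=1)
  i=1: ✓ (witness j=1)
  i=2: ✓ (witness j=3)
  i=3: ✓ (witness j=3)
  i=4: ✓ (witness j=5)
  i=5: ✓ (witness j=5)
  i=6: ✓ (witness j=6)
  i=7: ✗ (none in [7,9])
  i=8: ✓ (witness j=10)
Positions where it holds: {0, 1, 2, 3, 4, 5, 6, 8} → 8.

8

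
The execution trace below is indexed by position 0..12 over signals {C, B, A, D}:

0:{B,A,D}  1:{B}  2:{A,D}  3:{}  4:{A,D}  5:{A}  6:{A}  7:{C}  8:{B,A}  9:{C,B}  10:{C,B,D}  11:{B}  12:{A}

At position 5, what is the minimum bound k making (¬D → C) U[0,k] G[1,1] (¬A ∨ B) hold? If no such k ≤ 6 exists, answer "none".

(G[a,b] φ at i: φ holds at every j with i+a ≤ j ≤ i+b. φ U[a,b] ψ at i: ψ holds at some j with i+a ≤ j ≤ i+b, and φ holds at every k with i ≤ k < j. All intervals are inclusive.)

Need earliest j ≥ 5 with G[1,1] (¬A ∨ B), and (¬D → C) at every k in [5,j-1].
  j=5: rhs fails.
  j=6: rhs holds but lhs fails at k=5.
  j=7: rhs holds but lhs fails at k=5.
  j=8: rhs holds but lhs fails at k=5.
  j=9: rhs holds but lhs fails at k=5.
  j=10: rhs holds but lhs fails at k=5.
  j=11: rhs fails.
No witness within the range → none.

none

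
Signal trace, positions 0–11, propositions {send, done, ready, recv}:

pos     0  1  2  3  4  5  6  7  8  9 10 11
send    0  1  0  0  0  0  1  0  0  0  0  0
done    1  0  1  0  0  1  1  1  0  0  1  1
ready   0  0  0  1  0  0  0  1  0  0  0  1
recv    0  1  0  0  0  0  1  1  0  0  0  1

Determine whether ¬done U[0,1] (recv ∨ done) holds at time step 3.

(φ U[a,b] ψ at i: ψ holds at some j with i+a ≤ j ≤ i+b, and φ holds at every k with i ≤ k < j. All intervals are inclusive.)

Need some j in [3,4] with (recv ∨ done), and ¬done at every k in [3,j-1].
  j=3: (recv ∨ done) false.
  j=4: (recv ∨ done) false.
No j in the window works → until fails.

Does not hold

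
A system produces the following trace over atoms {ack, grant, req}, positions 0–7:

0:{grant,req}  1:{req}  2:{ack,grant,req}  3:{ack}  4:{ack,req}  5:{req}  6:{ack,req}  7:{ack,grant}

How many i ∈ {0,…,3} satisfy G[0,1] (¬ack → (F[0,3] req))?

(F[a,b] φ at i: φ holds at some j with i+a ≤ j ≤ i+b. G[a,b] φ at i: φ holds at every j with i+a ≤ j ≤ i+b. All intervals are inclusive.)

Evaluate at each i in [0,3]:
  i=0: ✓ (all of [0,1])
  i=1: ✓ (all of [1,2])
  i=2: ✓ (all of [2,3])
  i=3: ✓ (all of [3,4])
Positions where it holds: {0, 1, 2, 3} → 4.

4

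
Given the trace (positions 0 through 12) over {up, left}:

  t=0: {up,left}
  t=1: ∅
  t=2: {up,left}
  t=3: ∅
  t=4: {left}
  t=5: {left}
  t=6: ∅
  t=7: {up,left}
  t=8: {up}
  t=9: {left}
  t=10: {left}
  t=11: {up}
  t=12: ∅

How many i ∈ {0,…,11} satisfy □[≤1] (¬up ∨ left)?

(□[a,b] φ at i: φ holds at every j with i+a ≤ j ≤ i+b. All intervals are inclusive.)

8

Evaluate at each i in [0,11]:
  i=0: ✓ (all of [0,1])
  i=1: ✓ (all of [1,2])
  i=2: ✓ (all of [2,3])
  i=3: ✓ (all of [3,4])
  i=4: ✓ (all of [4,5])
  i=5: ✓ (all of [5,6])
  i=6: ✓ (all of [6,7])
  i=7: ✗ (fails at j=8)
  i=8: ✗ (fails at j=8)
  i=9: ✓ (all of [9,10])
  i=10: ✗ (fails at j=11)
  i=11: ✗ (fails at j=11)
Positions where it holds: {0, 1, 2, 3, 4, 5, 6, 9} → 8.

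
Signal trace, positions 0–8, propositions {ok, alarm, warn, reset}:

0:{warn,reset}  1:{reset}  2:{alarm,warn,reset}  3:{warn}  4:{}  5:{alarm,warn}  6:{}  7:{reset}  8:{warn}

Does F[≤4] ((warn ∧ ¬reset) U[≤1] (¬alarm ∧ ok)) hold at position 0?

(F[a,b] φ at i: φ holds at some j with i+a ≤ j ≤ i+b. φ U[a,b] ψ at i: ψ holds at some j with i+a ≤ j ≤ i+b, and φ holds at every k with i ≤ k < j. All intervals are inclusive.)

No

Check ((warn ∧ ¬reset) U[≤1] (¬alarm ∧ ok)) at each j in [0,4]:
  j=0: fails
  j=1: fails
  j=2: fails
  j=3: fails
  j=4: fails
No position in the window satisfies it → formula fails.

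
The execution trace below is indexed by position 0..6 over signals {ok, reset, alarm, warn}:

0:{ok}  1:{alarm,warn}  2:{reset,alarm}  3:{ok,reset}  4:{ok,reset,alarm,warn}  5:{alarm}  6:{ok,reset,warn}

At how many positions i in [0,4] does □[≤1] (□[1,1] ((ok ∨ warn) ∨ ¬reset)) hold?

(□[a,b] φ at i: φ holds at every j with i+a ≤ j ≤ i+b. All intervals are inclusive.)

Evaluate at each i in [0,4]:
  i=0: ✗ (fails at j=1)
  i=1: ✗ (fails at j=1)
  i=2: ✓ (all of [2,3])
  i=3: ✓ (all of [3,4])
  i=4: ✓ (all of [4,5])
Positions where it holds: {2, 3, 4} → 3.

3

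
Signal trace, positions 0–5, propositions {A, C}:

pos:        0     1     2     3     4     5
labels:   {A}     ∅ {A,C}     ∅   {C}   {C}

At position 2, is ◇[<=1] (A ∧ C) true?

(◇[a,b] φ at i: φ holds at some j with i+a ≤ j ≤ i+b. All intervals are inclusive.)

Check (A ∧ C) at each j in [2,3]:
  j=2: true
  j=3: false
Found at j=2 → formula holds.

Yes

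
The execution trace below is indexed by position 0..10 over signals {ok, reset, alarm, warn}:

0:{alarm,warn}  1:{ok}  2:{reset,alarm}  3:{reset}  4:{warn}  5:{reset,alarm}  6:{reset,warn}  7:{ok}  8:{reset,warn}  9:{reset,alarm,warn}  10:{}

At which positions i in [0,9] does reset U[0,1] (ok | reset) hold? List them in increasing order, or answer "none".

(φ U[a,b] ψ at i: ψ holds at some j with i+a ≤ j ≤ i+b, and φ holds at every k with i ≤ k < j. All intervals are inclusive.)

Evaluate at each i in [0,9]:
  i=0: ✗ (lhs fails at k=0 before rhs at j=1)
  i=1: ✓ (rhs at j=1)
  i=2: ✓ (rhs at j=2)
  i=3: ✓ (rhs at j=3)
  i=4: ✗ (lhs fails at k=4 before rhs at j=5)
  i=5: ✓ (rhs at j=5)
  i=6: ✓ (rhs at j=6)
  i=7: ✓ (rhs at j=7)
  i=8: ✓ (rhs at j=8)
  i=9: ✓ (rhs at j=9)

1, 2, 3, 5, 6, 7, 8, 9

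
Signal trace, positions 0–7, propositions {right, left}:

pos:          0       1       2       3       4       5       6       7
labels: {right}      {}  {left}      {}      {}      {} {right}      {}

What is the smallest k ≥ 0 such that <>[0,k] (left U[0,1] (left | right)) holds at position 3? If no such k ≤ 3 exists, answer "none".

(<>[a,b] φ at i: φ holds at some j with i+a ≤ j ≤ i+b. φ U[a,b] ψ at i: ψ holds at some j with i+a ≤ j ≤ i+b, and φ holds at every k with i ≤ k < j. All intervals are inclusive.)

3

Scan j = 3,4,… for (left U[0,1] (left | right)):
  j=3: fails
  j=4: fails
  j=5: fails
  j=6: holds
First hit at j=6, so smallest k = 6-3 = 3.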